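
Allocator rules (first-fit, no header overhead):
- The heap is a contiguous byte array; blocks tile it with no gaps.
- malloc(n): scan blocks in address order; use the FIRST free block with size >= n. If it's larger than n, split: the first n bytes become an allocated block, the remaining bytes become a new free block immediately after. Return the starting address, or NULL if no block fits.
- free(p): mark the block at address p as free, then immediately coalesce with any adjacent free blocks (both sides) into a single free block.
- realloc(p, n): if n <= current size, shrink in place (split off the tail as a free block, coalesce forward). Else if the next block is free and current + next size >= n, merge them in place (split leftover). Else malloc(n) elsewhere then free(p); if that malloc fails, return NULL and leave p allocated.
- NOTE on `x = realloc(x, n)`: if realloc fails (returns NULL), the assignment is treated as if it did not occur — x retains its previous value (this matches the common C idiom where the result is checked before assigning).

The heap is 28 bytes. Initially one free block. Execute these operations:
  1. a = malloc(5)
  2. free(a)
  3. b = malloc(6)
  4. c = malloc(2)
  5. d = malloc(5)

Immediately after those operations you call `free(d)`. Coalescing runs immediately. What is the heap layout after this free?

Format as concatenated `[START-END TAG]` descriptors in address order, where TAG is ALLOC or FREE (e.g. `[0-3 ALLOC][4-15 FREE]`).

Answer: [0-5 ALLOC][6-7 ALLOC][8-27 FREE]

Derivation:
Op 1: a = malloc(5) -> a = 0; heap: [0-4 ALLOC][5-27 FREE]
Op 2: free(a) -> (freed a); heap: [0-27 FREE]
Op 3: b = malloc(6) -> b = 0; heap: [0-5 ALLOC][6-27 FREE]
Op 4: c = malloc(2) -> c = 6; heap: [0-5 ALLOC][6-7 ALLOC][8-27 FREE]
Op 5: d = malloc(5) -> d = 8; heap: [0-5 ALLOC][6-7 ALLOC][8-12 ALLOC][13-27 FREE]
free(d): d = 8 -> block [8-12 ALLOC]; mark free, coalesce with adjacent free neighbors -> [0-5 ALLOC][6-7 ALLOC][8-27 FREE]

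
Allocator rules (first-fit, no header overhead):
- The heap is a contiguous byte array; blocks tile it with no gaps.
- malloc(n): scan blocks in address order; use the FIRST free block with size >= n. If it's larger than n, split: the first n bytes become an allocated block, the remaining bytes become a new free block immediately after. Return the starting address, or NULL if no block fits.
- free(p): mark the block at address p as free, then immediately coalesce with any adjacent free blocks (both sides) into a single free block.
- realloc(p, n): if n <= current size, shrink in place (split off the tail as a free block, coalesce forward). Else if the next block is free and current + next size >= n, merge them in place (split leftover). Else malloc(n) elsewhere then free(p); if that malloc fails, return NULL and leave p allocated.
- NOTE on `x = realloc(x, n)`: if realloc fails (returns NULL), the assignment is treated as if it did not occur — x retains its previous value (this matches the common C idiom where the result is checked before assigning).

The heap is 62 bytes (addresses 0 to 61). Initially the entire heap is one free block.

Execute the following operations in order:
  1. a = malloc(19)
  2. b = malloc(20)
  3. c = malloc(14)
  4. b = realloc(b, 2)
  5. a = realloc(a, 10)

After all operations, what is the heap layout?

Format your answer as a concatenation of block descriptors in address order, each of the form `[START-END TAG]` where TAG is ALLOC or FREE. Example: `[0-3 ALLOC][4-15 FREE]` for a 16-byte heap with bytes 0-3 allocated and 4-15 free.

Answer: [0-9 ALLOC][10-18 FREE][19-20 ALLOC][21-38 FREE][39-52 ALLOC][53-61 FREE]

Derivation:
Op 1: a = malloc(19) -> a = 0; heap: [0-18 ALLOC][19-61 FREE]
Op 2: b = malloc(20) -> b = 19; heap: [0-18 ALLOC][19-38 ALLOC][39-61 FREE]
Op 3: c = malloc(14) -> c = 39; heap: [0-18 ALLOC][19-38 ALLOC][39-52 ALLOC][53-61 FREE]
Op 4: b = realloc(b, 2) -> b = 19; heap: [0-18 ALLOC][19-20 ALLOC][21-38 FREE][39-52 ALLOC][53-61 FREE]
Op 5: a = realloc(a, 10) -> a = 0; heap: [0-9 ALLOC][10-18 FREE][19-20 ALLOC][21-38 FREE][39-52 ALLOC][53-61 FREE]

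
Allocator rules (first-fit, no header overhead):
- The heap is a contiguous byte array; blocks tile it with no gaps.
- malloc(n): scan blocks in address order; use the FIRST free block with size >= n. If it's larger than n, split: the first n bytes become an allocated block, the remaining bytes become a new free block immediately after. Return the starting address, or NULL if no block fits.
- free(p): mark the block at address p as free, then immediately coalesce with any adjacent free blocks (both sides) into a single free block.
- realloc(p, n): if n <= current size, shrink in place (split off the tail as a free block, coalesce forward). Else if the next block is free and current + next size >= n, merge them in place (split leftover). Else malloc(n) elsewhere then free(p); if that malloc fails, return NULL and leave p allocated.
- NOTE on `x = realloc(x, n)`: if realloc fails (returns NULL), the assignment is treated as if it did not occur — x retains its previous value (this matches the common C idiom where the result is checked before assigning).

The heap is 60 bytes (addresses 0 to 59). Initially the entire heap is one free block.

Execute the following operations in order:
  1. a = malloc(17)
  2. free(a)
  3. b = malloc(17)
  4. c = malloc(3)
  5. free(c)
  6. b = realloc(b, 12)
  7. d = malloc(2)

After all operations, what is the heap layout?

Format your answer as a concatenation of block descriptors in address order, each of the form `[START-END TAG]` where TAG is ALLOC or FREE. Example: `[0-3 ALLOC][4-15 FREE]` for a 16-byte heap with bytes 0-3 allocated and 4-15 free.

Op 1: a = malloc(17) -> a = 0; heap: [0-16 ALLOC][17-59 FREE]
Op 2: free(a) -> (freed a); heap: [0-59 FREE]
Op 3: b = malloc(17) -> b = 0; heap: [0-16 ALLOC][17-59 FREE]
Op 4: c = malloc(3) -> c = 17; heap: [0-16 ALLOC][17-19 ALLOC][20-59 FREE]
Op 5: free(c) -> (freed c); heap: [0-16 ALLOC][17-59 FREE]
Op 6: b = realloc(b, 12) -> b = 0; heap: [0-11 ALLOC][12-59 FREE]
Op 7: d = malloc(2) -> d = 12; heap: [0-11 ALLOC][12-13 ALLOC][14-59 FREE]

Answer: [0-11 ALLOC][12-13 ALLOC][14-59 FREE]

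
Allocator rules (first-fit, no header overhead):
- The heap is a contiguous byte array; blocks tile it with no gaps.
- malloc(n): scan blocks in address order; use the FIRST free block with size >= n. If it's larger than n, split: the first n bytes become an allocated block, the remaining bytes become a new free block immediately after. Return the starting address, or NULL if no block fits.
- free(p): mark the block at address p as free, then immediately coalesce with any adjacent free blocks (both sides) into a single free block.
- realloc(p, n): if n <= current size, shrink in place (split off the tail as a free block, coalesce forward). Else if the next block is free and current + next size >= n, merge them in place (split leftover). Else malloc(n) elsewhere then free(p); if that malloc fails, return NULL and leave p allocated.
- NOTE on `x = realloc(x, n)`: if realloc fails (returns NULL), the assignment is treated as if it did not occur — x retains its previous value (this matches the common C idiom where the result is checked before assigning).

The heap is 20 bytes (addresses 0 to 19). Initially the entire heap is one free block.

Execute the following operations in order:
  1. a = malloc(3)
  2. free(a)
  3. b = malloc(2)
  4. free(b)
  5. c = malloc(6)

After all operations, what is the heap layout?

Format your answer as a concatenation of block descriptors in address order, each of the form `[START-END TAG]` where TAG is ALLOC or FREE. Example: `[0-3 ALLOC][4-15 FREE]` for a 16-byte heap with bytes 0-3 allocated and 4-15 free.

Op 1: a = malloc(3) -> a = 0; heap: [0-2 ALLOC][3-19 FREE]
Op 2: free(a) -> (freed a); heap: [0-19 FREE]
Op 3: b = malloc(2) -> b = 0; heap: [0-1 ALLOC][2-19 FREE]
Op 4: free(b) -> (freed b); heap: [0-19 FREE]
Op 5: c = malloc(6) -> c = 0; heap: [0-5 ALLOC][6-19 FREE]

Answer: [0-5 ALLOC][6-19 FREE]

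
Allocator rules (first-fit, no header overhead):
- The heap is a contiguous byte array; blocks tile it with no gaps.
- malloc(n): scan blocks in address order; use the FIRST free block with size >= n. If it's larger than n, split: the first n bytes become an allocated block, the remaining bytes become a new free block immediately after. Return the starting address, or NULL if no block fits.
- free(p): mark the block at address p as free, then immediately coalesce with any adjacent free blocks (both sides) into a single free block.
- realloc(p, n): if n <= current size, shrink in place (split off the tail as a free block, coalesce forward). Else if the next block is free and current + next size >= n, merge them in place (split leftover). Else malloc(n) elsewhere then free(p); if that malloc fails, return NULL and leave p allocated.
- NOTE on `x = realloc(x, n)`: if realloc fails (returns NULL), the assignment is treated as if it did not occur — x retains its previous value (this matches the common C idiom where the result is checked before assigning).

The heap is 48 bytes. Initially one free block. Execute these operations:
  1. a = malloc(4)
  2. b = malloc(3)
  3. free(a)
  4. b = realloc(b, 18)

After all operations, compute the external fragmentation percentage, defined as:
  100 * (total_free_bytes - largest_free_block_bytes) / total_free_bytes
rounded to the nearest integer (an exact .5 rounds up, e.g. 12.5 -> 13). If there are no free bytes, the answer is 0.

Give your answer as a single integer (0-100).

Answer: 13

Derivation:
Op 1: a = malloc(4) -> a = 0; heap: [0-3 ALLOC][4-47 FREE]
Op 2: b = malloc(3) -> b = 4; heap: [0-3 ALLOC][4-6 ALLOC][7-47 FREE]
Op 3: free(a) -> (freed a); heap: [0-3 FREE][4-6 ALLOC][7-47 FREE]
Op 4: b = realloc(b, 18) -> b = 4; heap: [0-3 FREE][4-21 ALLOC][22-47 FREE]
Free blocks: [4 26] total_free=30 largest=26 -> 100*(30-26)/30 = 400/30 ≈ 13.333 -> rounds to 13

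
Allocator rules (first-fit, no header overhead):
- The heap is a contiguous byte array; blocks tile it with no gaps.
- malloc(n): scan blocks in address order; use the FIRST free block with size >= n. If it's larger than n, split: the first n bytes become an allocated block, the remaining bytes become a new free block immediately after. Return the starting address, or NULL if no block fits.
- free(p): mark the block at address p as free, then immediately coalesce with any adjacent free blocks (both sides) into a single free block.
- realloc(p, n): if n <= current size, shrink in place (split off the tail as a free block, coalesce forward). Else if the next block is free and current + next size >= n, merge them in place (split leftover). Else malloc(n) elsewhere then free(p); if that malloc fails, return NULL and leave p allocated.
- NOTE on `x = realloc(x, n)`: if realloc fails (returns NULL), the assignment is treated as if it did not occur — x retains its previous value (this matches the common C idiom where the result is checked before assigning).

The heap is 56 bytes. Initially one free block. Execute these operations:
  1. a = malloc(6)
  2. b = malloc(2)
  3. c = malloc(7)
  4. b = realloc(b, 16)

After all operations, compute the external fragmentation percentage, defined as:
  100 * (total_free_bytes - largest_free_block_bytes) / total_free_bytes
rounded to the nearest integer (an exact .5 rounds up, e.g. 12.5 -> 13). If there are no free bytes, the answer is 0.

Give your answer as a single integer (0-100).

Answer: 7

Derivation:
Op 1: a = malloc(6) -> a = 0; heap: [0-5 ALLOC][6-55 FREE]
Op 2: b = malloc(2) -> b = 6; heap: [0-5 ALLOC][6-7 ALLOC][8-55 FREE]
Op 3: c = malloc(7) -> c = 8; heap: [0-5 ALLOC][6-7 ALLOC][8-14 ALLOC][15-55 FREE]
Op 4: b = realloc(b, 16) -> b = 15; heap: [0-5 ALLOC][6-7 FREE][8-14 ALLOC][15-30 ALLOC][31-55 FREE]
Free blocks: [2 25] total_free=27 largest=25 -> 100*(27-25)/27 = 200/27 ≈ 7.407 -> rounds to 7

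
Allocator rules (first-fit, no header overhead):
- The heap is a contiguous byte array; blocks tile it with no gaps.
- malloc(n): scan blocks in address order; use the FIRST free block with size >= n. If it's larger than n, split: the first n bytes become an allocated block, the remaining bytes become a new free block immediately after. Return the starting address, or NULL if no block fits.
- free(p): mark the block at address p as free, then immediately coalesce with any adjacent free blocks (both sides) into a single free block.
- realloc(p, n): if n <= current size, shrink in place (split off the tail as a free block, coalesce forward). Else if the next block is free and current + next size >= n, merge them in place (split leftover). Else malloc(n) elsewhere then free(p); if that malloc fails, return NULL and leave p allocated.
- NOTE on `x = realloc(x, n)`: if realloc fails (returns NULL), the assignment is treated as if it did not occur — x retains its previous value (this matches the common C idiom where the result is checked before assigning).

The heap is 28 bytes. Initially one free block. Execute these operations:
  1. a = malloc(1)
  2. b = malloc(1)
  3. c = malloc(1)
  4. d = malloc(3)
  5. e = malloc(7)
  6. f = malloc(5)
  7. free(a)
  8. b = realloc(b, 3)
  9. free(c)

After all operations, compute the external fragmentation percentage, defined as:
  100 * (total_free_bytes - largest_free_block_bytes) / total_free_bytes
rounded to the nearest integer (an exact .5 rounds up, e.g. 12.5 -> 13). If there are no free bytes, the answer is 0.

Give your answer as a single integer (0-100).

Answer: 30

Derivation:
Op 1: a = malloc(1) -> a = 0; heap: [0-0 ALLOC][1-27 FREE]
Op 2: b = malloc(1) -> b = 1; heap: [0-0 ALLOC][1-1 ALLOC][2-27 FREE]
Op 3: c = malloc(1) -> c = 2; heap: [0-0 ALLOC][1-1 ALLOC][2-2 ALLOC][3-27 FREE]
Op 4: d = malloc(3) -> d = 3; heap: [0-0 ALLOC][1-1 ALLOC][2-2 ALLOC][3-5 ALLOC][6-27 FREE]
Op 5: e = malloc(7) -> e = 6; heap: [0-0 ALLOC][1-1 ALLOC][2-2 ALLOC][3-5 ALLOC][6-12 ALLOC][13-27 FREE]
Op 6: f = malloc(5) -> f = 13; heap: [0-0 ALLOC][1-1 ALLOC][2-2 ALLOC][3-5 ALLOC][6-12 ALLOC][13-17 ALLOC][18-27 FREE]
Op 7: free(a) -> (freed a); heap: [0-0 FREE][1-1 ALLOC][2-2 ALLOC][3-5 ALLOC][6-12 ALLOC][13-17 ALLOC][18-27 FREE]
Op 8: b = realloc(b, 3) -> b = 18; heap: [0-1 FREE][2-2 ALLOC][3-5 ALLOC][6-12 ALLOC][13-17 ALLOC][18-20 ALLOC][21-27 FREE]
Op 9: free(c) -> (freed c); heap: [0-2 FREE][3-5 ALLOC][6-12 ALLOC][13-17 ALLOC][18-20 ALLOC][21-27 FREE]
Free blocks: [3 7] total_free=10 largest=7 -> 100*(10-7)/10 = 300/10 = 30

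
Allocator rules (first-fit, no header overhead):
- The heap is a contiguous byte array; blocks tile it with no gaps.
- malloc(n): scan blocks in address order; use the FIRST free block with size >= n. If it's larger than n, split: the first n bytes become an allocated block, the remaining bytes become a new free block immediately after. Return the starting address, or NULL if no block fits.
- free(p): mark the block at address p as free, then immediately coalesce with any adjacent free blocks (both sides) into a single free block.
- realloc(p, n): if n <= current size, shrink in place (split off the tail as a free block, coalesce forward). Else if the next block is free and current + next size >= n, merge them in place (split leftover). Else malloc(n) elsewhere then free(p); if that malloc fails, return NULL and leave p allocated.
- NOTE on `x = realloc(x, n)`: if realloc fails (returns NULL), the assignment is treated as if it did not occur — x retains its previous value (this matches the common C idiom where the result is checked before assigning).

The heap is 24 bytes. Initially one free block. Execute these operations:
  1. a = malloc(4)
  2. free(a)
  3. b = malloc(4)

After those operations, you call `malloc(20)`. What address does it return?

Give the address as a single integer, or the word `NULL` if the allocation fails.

Answer: 4

Derivation:
Op 1: a = malloc(4) -> a = 0; heap: [0-3 ALLOC][4-23 FREE]
Op 2: free(a) -> (freed a); heap: [0-23 FREE]
Op 3: b = malloc(4) -> b = 0; heap: [0-3 ALLOC][4-23 FREE]
malloc(20): first-fit scan over [0-3 ALLOC][4-23 FREE] -> 4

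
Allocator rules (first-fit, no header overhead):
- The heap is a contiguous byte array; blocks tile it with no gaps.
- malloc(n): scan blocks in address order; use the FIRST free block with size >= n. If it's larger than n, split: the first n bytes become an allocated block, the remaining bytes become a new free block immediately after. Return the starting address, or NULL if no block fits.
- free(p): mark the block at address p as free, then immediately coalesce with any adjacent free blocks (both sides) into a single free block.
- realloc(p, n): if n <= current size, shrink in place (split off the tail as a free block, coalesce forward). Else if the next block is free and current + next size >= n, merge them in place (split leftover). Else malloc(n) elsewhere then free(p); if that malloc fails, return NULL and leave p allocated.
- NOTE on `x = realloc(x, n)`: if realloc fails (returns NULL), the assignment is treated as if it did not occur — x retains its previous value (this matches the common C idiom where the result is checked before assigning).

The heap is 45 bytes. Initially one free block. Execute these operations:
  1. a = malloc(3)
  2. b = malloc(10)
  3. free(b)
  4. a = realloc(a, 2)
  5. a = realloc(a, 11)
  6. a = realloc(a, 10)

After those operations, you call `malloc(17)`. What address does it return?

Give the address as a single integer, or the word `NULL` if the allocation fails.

Op 1: a = malloc(3) -> a = 0; heap: [0-2 ALLOC][3-44 FREE]
Op 2: b = malloc(10) -> b = 3; heap: [0-2 ALLOC][3-12 ALLOC][13-44 FREE]
Op 3: free(b) -> (freed b); heap: [0-2 ALLOC][3-44 FREE]
Op 4: a = realloc(a, 2) -> a = 0; heap: [0-1 ALLOC][2-44 FREE]
Op 5: a = realloc(a, 11) -> a = 0; heap: [0-10 ALLOC][11-44 FREE]
Op 6: a = realloc(a, 10) -> a = 0; heap: [0-9 ALLOC][10-44 FREE]
malloc(17): first-fit scan over [0-9 ALLOC][10-44 FREE] -> 10

Answer: 10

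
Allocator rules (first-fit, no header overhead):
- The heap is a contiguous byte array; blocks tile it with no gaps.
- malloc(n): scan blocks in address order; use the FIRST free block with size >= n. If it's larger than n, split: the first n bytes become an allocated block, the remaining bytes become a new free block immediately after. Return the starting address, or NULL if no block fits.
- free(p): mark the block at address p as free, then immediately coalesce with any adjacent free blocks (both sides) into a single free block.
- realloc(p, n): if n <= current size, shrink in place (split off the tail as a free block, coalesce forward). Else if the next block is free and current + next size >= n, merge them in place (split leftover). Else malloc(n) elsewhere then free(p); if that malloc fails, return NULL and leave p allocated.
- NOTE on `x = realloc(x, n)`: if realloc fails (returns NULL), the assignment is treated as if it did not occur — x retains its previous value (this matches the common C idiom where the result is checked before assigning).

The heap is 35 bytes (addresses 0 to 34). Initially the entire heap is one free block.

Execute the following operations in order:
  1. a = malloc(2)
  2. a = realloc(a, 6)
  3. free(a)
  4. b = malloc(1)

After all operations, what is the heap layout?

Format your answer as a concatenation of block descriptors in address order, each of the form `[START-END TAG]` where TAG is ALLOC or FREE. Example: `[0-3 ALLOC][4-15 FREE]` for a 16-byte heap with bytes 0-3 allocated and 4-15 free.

Answer: [0-0 ALLOC][1-34 FREE]

Derivation:
Op 1: a = malloc(2) -> a = 0; heap: [0-1 ALLOC][2-34 FREE]
Op 2: a = realloc(a, 6) -> a = 0; heap: [0-5 ALLOC][6-34 FREE]
Op 3: free(a) -> (freed a); heap: [0-34 FREE]
Op 4: b = malloc(1) -> b = 0; heap: [0-0 ALLOC][1-34 FREE]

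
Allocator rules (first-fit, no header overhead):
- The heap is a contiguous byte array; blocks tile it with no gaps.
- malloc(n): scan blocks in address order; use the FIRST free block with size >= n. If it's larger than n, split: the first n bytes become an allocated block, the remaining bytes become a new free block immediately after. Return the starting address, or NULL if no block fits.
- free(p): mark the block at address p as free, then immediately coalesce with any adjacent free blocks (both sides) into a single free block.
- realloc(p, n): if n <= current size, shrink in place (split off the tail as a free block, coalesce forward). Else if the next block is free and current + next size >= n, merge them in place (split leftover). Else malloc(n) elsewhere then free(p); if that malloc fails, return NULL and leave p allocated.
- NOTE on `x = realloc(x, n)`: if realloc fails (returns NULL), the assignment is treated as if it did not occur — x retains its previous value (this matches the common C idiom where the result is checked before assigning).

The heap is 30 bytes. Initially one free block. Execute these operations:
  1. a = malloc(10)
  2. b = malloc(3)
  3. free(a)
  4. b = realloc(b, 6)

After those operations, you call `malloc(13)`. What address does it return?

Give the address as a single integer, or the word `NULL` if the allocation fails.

Op 1: a = malloc(10) -> a = 0; heap: [0-9 ALLOC][10-29 FREE]
Op 2: b = malloc(3) -> b = 10; heap: [0-9 ALLOC][10-12 ALLOC][13-29 FREE]
Op 3: free(a) -> (freed a); heap: [0-9 FREE][10-12 ALLOC][13-29 FREE]
Op 4: b = realloc(b, 6) -> b = 10; heap: [0-9 FREE][10-15 ALLOC][16-29 FREE]
malloc(13): first-fit scan over [0-9 FREE][10-15 ALLOC][16-29 FREE] -> 16

Answer: 16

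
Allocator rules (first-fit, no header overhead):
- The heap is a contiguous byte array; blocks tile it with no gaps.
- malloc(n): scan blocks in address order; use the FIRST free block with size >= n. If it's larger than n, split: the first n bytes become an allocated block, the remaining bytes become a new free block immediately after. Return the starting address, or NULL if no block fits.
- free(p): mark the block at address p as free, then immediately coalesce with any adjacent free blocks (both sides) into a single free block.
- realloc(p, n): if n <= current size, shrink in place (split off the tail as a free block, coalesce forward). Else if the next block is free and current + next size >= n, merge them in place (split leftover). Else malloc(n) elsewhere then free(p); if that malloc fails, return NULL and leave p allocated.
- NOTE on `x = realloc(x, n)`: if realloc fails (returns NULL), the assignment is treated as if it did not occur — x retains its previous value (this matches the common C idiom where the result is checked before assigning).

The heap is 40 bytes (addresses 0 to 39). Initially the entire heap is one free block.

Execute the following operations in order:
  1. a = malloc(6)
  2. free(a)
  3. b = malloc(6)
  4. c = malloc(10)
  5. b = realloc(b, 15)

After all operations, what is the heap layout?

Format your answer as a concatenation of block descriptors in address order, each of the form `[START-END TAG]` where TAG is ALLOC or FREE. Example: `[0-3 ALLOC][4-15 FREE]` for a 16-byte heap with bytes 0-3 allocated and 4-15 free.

Op 1: a = malloc(6) -> a = 0; heap: [0-5 ALLOC][6-39 FREE]
Op 2: free(a) -> (freed a); heap: [0-39 FREE]
Op 3: b = malloc(6) -> b = 0; heap: [0-5 ALLOC][6-39 FREE]
Op 4: c = malloc(10) -> c = 6; heap: [0-5 ALLOC][6-15 ALLOC][16-39 FREE]
Op 5: b = realloc(b, 15) -> b = 16; heap: [0-5 FREE][6-15 ALLOC][16-30 ALLOC][31-39 FREE]

Answer: [0-5 FREE][6-15 ALLOC][16-30 ALLOC][31-39 FREE]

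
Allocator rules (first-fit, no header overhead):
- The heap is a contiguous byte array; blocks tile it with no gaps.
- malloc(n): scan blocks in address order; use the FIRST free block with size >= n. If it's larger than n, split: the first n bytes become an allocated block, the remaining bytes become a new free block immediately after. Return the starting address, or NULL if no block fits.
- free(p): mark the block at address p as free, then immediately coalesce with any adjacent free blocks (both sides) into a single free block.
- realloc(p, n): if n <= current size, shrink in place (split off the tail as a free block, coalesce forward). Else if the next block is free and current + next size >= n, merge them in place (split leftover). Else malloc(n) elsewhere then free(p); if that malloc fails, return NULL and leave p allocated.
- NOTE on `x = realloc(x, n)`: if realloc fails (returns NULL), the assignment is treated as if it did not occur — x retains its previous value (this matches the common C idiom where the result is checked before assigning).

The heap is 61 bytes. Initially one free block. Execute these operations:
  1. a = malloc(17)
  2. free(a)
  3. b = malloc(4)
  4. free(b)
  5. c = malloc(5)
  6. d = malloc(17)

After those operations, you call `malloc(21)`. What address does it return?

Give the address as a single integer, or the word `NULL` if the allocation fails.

Answer: 22

Derivation:
Op 1: a = malloc(17) -> a = 0; heap: [0-16 ALLOC][17-60 FREE]
Op 2: free(a) -> (freed a); heap: [0-60 FREE]
Op 3: b = malloc(4) -> b = 0; heap: [0-3 ALLOC][4-60 FREE]
Op 4: free(b) -> (freed b); heap: [0-60 FREE]
Op 5: c = malloc(5) -> c = 0; heap: [0-4 ALLOC][5-60 FREE]
Op 6: d = malloc(17) -> d = 5; heap: [0-4 ALLOC][5-21 ALLOC][22-60 FREE]
malloc(21): first-fit scan over [0-4 ALLOC][5-21 ALLOC][22-60 FREE] -> 22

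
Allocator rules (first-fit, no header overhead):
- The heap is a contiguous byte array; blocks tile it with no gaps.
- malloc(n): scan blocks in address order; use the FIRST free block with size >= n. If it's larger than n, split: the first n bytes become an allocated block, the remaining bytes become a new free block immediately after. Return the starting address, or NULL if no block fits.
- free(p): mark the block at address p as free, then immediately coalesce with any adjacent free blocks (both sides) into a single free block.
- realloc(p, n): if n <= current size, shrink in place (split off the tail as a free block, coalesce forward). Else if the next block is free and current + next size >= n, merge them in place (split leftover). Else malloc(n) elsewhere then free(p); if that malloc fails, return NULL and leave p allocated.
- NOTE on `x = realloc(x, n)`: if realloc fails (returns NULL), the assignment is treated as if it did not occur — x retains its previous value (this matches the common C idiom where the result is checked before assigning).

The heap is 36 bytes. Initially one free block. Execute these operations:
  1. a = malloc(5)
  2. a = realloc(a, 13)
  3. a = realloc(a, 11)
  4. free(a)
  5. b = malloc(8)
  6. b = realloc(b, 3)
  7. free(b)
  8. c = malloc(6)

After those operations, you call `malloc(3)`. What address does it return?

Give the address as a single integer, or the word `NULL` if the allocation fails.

Answer: 6

Derivation:
Op 1: a = malloc(5) -> a = 0; heap: [0-4 ALLOC][5-35 FREE]
Op 2: a = realloc(a, 13) -> a = 0; heap: [0-12 ALLOC][13-35 FREE]
Op 3: a = realloc(a, 11) -> a = 0; heap: [0-10 ALLOC][11-35 FREE]
Op 4: free(a) -> (freed a); heap: [0-35 FREE]
Op 5: b = malloc(8) -> b = 0; heap: [0-7 ALLOC][8-35 FREE]
Op 6: b = realloc(b, 3) -> b = 0; heap: [0-2 ALLOC][3-35 FREE]
Op 7: free(b) -> (freed b); heap: [0-35 FREE]
Op 8: c = malloc(6) -> c = 0; heap: [0-5 ALLOC][6-35 FREE]
malloc(3): first-fit scan over [0-5 ALLOC][6-35 FREE] -> 6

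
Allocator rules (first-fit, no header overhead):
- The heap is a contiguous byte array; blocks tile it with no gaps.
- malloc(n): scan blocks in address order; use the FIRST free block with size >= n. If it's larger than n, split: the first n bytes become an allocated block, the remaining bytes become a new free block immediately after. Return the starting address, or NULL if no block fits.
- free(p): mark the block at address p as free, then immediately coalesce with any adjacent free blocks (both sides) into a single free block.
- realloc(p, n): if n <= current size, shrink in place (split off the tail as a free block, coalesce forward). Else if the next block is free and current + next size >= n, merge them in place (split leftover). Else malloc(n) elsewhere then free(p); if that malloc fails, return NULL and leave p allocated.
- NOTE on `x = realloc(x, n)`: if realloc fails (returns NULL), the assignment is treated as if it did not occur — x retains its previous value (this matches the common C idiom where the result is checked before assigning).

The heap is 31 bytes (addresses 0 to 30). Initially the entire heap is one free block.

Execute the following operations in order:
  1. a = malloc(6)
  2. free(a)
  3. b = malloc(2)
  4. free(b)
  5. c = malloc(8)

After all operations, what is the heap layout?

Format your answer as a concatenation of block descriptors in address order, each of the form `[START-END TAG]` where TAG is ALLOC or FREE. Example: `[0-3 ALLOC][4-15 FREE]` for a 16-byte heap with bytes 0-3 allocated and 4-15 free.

Answer: [0-7 ALLOC][8-30 FREE]

Derivation:
Op 1: a = malloc(6) -> a = 0; heap: [0-5 ALLOC][6-30 FREE]
Op 2: free(a) -> (freed a); heap: [0-30 FREE]
Op 3: b = malloc(2) -> b = 0; heap: [0-1 ALLOC][2-30 FREE]
Op 4: free(b) -> (freed b); heap: [0-30 FREE]
Op 5: c = malloc(8) -> c = 0; heap: [0-7 ALLOC][8-30 FREE]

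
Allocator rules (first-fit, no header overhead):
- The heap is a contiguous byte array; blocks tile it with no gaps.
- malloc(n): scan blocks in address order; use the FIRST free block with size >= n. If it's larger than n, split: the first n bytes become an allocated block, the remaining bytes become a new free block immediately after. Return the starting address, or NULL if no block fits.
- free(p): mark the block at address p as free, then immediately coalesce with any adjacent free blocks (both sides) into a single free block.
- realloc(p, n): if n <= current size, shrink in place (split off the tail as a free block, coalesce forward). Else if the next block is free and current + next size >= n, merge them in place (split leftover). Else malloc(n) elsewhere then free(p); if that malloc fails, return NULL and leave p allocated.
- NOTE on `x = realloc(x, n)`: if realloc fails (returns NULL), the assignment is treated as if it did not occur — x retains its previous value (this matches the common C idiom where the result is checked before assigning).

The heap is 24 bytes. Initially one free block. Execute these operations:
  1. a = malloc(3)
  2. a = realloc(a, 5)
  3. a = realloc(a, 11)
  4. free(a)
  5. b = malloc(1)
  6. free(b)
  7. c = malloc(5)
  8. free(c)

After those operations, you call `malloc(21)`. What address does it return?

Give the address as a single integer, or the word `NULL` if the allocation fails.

Op 1: a = malloc(3) -> a = 0; heap: [0-2 ALLOC][3-23 FREE]
Op 2: a = realloc(a, 5) -> a = 0; heap: [0-4 ALLOC][5-23 FREE]
Op 3: a = realloc(a, 11) -> a = 0; heap: [0-10 ALLOC][11-23 FREE]
Op 4: free(a) -> (freed a); heap: [0-23 FREE]
Op 5: b = malloc(1) -> b = 0; heap: [0-0 ALLOC][1-23 FREE]
Op 6: free(b) -> (freed b); heap: [0-23 FREE]
Op 7: c = malloc(5) -> c = 0; heap: [0-4 ALLOC][5-23 FREE]
Op 8: free(c) -> (freed c); heap: [0-23 FREE]
malloc(21): first-fit scan over [0-23 FREE] -> 0

Answer: 0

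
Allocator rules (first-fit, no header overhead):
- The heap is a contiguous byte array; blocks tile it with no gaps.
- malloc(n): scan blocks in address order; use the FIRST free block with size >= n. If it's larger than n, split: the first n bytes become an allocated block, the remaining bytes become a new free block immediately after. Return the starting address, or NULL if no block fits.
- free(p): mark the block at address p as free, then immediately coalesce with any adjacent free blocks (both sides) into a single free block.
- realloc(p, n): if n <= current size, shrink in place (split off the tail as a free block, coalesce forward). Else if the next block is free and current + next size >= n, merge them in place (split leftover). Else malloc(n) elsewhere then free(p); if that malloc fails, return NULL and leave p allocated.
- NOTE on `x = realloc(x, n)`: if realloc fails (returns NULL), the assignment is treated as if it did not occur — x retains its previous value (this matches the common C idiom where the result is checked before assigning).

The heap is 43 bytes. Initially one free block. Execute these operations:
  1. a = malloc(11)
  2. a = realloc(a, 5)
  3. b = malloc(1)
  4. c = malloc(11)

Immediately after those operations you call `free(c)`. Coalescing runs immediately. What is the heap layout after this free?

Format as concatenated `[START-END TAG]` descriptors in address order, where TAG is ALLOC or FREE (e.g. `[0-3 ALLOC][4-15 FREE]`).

Op 1: a = malloc(11) -> a = 0; heap: [0-10 ALLOC][11-42 FREE]
Op 2: a = realloc(a, 5) -> a = 0; heap: [0-4 ALLOC][5-42 FREE]
Op 3: b = malloc(1) -> b = 5; heap: [0-4 ALLOC][5-5 ALLOC][6-42 FREE]
Op 4: c = malloc(11) -> c = 6; heap: [0-4 ALLOC][5-5 ALLOC][6-16 ALLOC][17-42 FREE]
free(c): c = 6 -> block [6-16 ALLOC]; mark free, coalesce with adjacent free neighbors -> [0-4 ALLOC][5-5 ALLOC][6-42 FREE]

Answer: [0-4 ALLOC][5-5 ALLOC][6-42 FREE]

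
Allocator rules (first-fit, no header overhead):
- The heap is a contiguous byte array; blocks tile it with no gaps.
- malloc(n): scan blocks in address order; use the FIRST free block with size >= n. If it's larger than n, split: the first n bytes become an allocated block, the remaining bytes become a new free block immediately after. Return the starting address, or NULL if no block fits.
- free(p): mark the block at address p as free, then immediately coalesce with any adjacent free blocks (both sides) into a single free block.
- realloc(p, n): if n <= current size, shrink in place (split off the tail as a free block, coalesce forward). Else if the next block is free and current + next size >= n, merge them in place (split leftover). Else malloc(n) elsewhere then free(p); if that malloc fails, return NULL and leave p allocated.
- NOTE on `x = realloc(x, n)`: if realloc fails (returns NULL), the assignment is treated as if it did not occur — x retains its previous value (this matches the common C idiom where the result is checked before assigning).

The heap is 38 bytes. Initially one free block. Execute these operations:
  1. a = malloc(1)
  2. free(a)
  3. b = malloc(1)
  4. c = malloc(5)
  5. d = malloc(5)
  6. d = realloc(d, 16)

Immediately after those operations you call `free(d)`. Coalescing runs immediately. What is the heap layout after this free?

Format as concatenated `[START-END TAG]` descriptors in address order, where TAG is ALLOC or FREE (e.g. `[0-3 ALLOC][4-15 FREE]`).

Answer: [0-0 ALLOC][1-5 ALLOC][6-37 FREE]

Derivation:
Op 1: a = malloc(1) -> a = 0; heap: [0-0 ALLOC][1-37 FREE]
Op 2: free(a) -> (freed a); heap: [0-37 FREE]
Op 3: b = malloc(1) -> b = 0; heap: [0-0 ALLOC][1-37 FREE]
Op 4: c = malloc(5) -> c = 1; heap: [0-0 ALLOC][1-5 ALLOC][6-37 FREE]
Op 5: d = malloc(5) -> d = 6; heap: [0-0 ALLOC][1-5 ALLOC][6-10 ALLOC][11-37 FREE]
Op 6: d = realloc(d, 16) -> d = 6; heap: [0-0 ALLOC][1-5 ALLOC][6-21 ALLOC][22-37 FREE]
free(d): d = 6 -> block [6-21 ALLOC]; mark free, coalesce with adjacent free neighbors -> [0-0 ALLOC][1-5 ALLOC][6-37 FREE]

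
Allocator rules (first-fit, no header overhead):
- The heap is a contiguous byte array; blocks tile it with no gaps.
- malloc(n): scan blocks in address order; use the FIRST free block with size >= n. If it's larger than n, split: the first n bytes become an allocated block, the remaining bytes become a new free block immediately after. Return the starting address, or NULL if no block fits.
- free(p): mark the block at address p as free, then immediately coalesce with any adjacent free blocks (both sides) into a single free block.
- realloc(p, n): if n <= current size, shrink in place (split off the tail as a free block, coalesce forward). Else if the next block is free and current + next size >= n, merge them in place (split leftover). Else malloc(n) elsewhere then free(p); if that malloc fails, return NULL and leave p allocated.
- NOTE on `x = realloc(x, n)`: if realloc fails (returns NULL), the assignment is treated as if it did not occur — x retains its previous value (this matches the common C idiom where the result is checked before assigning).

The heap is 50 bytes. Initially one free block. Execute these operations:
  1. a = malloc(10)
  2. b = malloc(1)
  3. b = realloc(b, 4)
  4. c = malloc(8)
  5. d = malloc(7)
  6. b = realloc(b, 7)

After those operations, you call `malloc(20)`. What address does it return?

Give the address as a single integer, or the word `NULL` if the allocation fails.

Op 1: a = malloc(10) -> a = 0; heap: [0-9 ALLOC][10-49 FREE]
Op 2: b = malloc(1) -> b = 10; heap: [0-9 ALLOC][10-10 ALLOC][11-49 FREE]
Op 3: b = realloc(b, 4) -> b = 10; heap: [0-9 ALLOC][10-13 ALLOC][14-49 FREE]
Op 4: c = malloc(8) -> c = 14; heap: [0-9 ALLOC][10-13 ALLOC][14-21 ALLOC][22-49 FREE]
Op 5: d = malloc(7) -> d = 22; heap: [0-9 ALLOC][10-13 ALLOC][14-21 ALLOC][22-28 ALLOC][29-49 FREE]
Op 6: b = realloc(b, 7) -> b = 29; heap: [0-9 ALLOC][10-13 FREE][14-21 ALLOC][22-28 ALLOC][29-35 ALLOC][36-49 FREE]
malloc(20): first-fit scan over [0-9 ALLOC][10-13 FREE][14-21 ALLOC][22-28 ALLOC][29-35 ALLOC][36-49 FREE] -> NULL

Answer: NULL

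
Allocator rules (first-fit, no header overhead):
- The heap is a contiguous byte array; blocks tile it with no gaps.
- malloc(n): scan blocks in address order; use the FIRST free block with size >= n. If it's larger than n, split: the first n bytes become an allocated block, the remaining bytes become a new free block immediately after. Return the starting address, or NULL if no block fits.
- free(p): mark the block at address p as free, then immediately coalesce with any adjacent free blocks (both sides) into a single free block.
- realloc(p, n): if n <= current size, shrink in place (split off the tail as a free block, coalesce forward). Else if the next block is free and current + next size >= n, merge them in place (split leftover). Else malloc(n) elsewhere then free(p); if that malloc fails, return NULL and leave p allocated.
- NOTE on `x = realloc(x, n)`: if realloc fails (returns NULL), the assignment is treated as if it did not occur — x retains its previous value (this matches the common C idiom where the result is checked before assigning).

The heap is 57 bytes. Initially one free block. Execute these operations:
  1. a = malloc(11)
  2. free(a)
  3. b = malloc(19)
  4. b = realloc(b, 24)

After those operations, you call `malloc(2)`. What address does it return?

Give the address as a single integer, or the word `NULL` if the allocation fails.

Answer: 24

Derivation:
Op 1: a = malloc(11) -> a = 0; heap: [0-10 ALLOC][11-56 FREE]
Op 2: free(a) -> (freed a); heap: [0-56 FREE]
Op 3: b = malloc(19) -> b = 0; heap: [0-18 ALLOC][19-56 FREE]
Op 4: b = realloc(b, 24) -> b = 0; heap: [0-23 ALLOC][24-56 FREE]
malloc(2): first-fit scan over [0-23 ALLOC][24-56 FREE] -> 24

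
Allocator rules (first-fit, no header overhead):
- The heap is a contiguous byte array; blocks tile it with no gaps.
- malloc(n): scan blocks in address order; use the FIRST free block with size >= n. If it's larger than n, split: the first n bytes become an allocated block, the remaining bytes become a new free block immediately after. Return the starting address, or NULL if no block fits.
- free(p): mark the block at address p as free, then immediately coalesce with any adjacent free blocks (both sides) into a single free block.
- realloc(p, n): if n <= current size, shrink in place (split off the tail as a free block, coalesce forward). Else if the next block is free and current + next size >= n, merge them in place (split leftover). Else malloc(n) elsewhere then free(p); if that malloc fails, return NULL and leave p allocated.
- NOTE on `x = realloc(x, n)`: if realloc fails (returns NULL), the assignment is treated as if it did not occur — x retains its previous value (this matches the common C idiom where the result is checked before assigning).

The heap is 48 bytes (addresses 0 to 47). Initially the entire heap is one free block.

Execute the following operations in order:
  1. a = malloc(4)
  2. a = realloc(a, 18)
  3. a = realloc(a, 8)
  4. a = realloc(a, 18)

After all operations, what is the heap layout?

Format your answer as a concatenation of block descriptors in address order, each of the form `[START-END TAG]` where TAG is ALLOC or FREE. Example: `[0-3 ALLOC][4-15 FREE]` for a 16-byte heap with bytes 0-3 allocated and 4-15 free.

Op 1: a = malloc(4) -> a = 0; heap: [0-3 ALLOC][4-47 FREE]
Op 2: a = realloc(a, 18) -> a = 0; heap: [0-17 ALLOC][18-47 FREE]
Op 3: a = realloc(a, 8) -> a = 0; heap: [0-7 ALLOC][8-47 FREE]
Op 4: a = realloc(a, 18) -> a = 0; heap: [0-17 ALLOC][18-47 FREE]

Answer: [0-17 ALLOC][18-47 FREE]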